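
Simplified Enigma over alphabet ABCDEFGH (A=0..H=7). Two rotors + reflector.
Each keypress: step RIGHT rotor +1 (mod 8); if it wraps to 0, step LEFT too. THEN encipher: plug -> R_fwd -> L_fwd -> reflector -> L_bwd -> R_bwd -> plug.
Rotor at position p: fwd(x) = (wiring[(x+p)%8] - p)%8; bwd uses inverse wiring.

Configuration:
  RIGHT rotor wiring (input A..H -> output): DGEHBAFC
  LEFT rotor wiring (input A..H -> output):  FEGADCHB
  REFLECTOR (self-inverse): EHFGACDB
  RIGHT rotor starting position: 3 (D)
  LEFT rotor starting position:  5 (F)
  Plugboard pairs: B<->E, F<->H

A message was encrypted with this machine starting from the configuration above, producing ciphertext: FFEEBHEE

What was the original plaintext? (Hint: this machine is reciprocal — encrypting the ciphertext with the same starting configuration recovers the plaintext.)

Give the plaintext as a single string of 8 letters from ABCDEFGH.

Answer: HCCDABDC

Derivation:
Char 1 ('F'): step: R->4, L=5; F->plug->H->R->D->L->A->refl->E->L'->C->R'->F->plug->H
Char 2 ('F'): step: R->5, L=5; F->plug->H->R->E->L->H->refl->B->L'->F->R'->C->plug->C
Char 3 ('E'): step: R->6, L=5; E->plug->B->R->E->L->H->refl->B->L'->F->R'->C->plug->C
Char 4 ('E'): step: R->7, L=5; E->plug->B->R->E->L->H->refl->B->L'->F->R'->D->plug->D
Char 5 ('B'): step: R->0, L->6 (L advanced); B->plug->E->R->B->L->D->refl->G->L'->D->R'->A->plug->A
Char 6 ('H'): step: R->1, L=6; H->plug->F->R->E->L->A->refl->E->L'->H->R'->E->plug->B
Char 7 ('E'): step: R->2, L=6; E->plug->B->R->F->L->C->refl->F->L'->G->R'->D->plug->D
Char 8 ('E'): step: R->3, L=6; E->plug->B->R->G->L->F->refl->C->L'->F->R'->C->plug->C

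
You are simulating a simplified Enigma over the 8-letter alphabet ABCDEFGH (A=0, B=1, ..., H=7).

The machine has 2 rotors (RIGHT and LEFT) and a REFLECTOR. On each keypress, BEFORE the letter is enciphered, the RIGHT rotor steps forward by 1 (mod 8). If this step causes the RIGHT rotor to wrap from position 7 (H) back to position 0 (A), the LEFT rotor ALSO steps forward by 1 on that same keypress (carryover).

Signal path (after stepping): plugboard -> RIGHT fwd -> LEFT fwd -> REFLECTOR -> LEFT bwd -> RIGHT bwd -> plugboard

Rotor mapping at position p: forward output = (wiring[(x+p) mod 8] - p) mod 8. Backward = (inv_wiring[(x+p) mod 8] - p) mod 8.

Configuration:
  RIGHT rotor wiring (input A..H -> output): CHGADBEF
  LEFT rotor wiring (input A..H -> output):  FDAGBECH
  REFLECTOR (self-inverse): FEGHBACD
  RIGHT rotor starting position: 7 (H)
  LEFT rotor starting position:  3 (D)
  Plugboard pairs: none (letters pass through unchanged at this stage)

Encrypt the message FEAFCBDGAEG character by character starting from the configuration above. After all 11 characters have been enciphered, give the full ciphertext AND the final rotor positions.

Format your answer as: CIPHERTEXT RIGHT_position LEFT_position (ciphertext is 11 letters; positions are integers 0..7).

Answer: DHBEDEEDGBH 2 5

Derivation:
Char 1 ('F'): step: R->0, L->4 (L advanced); F->plug->F->R->B->L->A->refl->F->L'->A->R'->D->plug->D
Char 2 ('E'): step: R->1, L=4; E->plug->E->R->A->L->F->refl->A->L'->B->R'->H->plug->H
Char 3 ('A'): step: R->2, L=4; A->plug->A->R->E->L->B->refl->E->L'->G->R'->B->plug->B
Char 4 ('F'): step: R->3, L=4; F->plug->F->R->H->L->C->refl->G->L'->C->R'->E->plug->E
Char 5 ('C'): step: R->4, L=4; C->plug->C->R->A->L->F->refl->A->L'->B->R'->D->plug->D
Char 6 ('B'): step: R->5, L=4; B->plug->B->R->H->L->C->refl->G->L'->C->R'->E->plug->E
Char 7 ('D'): step: R->6, L=4; D->plug->D->R->B->L->A->refl->F->L'->A->R'->E->plug->E
Char 8 ('G'): step: R->7, L=4; G->plug->G->R->C->L->G->refl->C->L'->H->R'->D->plug->D
Char 9 ('A'): step: R->0, L->5 (L advanced); A->plug->A->R->C->L->C->refl->G->L'->E->R'->G->plug->G
Char 10 ('E'): step: R->1, L=5; E->plug->E->R->A->L->H->refl->D->L'->F->R'->B->plug->B
Char 11 ('G'): step: R->2, L=5; G->plug->G->R->A->L->H->refl->D->L'->F->R'->H->plug->H
Final: ciphertext=DHBEDEEDGBH, RIGHT=2, LEFT=5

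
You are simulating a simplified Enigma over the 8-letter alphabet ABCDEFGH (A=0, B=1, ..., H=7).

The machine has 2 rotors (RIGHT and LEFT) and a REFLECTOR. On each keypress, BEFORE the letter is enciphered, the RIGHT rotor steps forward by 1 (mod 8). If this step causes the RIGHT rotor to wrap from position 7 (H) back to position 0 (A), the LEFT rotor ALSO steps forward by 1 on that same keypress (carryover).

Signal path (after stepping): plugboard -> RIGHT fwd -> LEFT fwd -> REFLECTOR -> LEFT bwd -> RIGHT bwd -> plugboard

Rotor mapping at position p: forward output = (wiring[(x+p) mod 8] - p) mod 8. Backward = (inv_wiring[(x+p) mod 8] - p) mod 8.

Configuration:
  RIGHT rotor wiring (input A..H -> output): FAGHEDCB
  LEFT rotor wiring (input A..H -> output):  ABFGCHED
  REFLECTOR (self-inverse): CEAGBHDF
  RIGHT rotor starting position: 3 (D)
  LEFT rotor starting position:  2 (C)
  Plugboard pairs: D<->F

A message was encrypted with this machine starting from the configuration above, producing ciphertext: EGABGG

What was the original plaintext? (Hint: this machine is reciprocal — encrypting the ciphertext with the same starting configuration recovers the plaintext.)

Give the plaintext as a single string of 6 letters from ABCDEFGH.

Answer: FCFEDC

Derivation:
Char 1 ('E'): step: R->4, L=2; E->plug->E->R->B->L->E->refl->B->L'->F->R'->D->plug->F
Char 2 ('G'): step: R->5, L=2; G->plug->G->R->C->L->A->refl->C->L'->E->R'->C->plug->C
Char 3 ('A'): step: R->6, L=2; A->plug->A->R->E->L->C->refl->A->L'->C->R'->D->plug->F
Char 4 ('B'): step: R->7, L=2; B->plug->B->R->G->L->G->refl->D->L'->A->R'->E->plug->E
Char 5 ('G'): step: R->0, L->3 (L advanced); G->plug->G->R->C->L->E->refl->B->L'->D->R'->F->plug->D
Char 6 ('G'): step: R->1, L=3; G->plug->G->R->A->L->D->refl->G->L'->G->R'->C->plug->C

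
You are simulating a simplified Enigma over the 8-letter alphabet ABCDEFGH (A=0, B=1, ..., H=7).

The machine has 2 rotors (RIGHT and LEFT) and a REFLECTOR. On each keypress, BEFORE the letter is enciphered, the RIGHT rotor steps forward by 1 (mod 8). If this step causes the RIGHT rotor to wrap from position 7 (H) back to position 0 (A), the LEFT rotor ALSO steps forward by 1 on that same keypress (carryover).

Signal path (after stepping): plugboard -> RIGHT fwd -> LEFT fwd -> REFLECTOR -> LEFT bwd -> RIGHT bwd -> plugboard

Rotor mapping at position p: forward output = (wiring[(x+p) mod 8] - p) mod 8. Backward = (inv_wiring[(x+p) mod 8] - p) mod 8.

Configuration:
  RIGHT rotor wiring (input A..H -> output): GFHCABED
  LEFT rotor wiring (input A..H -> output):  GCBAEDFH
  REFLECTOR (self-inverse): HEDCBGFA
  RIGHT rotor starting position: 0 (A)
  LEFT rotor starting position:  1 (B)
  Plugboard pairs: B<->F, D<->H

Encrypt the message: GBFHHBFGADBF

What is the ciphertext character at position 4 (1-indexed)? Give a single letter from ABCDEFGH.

Char 1 ('G'): step: R->1, L=1; G->plug->G->R->C->L->H->refl->A->L'->B->R'->C->plug->C
Char 2 ('B'): step: R->2, L=1; B->plug->F->R->B->L->A->refl->H->L'->C->R'->E->plug->E
Char 3 ('F'): step: R->3, L=1; F->plug->B->R->F->L->E->refl->B->L'->A->R'->E->plug->E
Char 4 ('H'): step: R->4, L=1; H->plug->D->R->H->L->F->refl->G->L'->G->R'->H->plug->D

D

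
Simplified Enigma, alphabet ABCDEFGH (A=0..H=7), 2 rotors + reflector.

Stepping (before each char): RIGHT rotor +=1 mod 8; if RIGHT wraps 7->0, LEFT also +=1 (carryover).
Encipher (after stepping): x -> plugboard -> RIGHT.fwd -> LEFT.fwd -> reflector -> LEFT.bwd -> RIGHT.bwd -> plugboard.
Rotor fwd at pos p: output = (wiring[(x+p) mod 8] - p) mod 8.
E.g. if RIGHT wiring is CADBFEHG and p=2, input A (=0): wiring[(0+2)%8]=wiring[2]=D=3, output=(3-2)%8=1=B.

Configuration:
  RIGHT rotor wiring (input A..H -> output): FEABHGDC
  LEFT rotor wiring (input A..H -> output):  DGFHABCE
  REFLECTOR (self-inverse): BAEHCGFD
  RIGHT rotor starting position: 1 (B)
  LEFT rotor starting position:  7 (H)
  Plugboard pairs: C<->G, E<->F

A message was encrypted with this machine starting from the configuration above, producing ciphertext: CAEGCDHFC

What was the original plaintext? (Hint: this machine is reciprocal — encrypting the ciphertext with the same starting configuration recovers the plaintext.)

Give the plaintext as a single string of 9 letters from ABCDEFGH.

Answer: ECACDBDHE

Derivation:
Char 1 ('C'): step: R->2, L=7; C->plug->G->R->D->L->G->refl->F->L'->A->R'->F->plug->E
Char 2 ('A'): step: R->3, L=7; A->plug->A->R->G->L->C->refl->E->L'->B->R'->G->plug->C
Char 3 ('E'): step: R->4, L=7; E->plug->F->R->A->L->F->refl->G->L'->D->R'->A->plug->A
Char 4 ('G'): step: R->5, L=7; G->plug->C->R->F->L->B->refl->A->L'->E->R'->G->plug->C
Char 5 ('C'): step: R->6, L=7; C->plug->G->R->B->L->E->refl->C->L'->G->R'->D->plug->D
Char 6 ('D'): step: R->7, L=7; D->plug->D->R->B->L->E->refl->C->L'->G->R'->B->plug->B
Char 7 ('H'): step: R->0, L->0 (L advanced); H->plug->H->R->C->L->F->refl->G->L'->B->R'->D->plug->D
Char 8 ('F'): step: R->1, L=0; F->plug->E->R->F->L->B->refl->A->L'->E->R'->H->plug->H
Char 9 ('C'): step: R->2, L=0; C->plug->G->R->D->L->H->refl->D->L'->A->R'->F->plug->E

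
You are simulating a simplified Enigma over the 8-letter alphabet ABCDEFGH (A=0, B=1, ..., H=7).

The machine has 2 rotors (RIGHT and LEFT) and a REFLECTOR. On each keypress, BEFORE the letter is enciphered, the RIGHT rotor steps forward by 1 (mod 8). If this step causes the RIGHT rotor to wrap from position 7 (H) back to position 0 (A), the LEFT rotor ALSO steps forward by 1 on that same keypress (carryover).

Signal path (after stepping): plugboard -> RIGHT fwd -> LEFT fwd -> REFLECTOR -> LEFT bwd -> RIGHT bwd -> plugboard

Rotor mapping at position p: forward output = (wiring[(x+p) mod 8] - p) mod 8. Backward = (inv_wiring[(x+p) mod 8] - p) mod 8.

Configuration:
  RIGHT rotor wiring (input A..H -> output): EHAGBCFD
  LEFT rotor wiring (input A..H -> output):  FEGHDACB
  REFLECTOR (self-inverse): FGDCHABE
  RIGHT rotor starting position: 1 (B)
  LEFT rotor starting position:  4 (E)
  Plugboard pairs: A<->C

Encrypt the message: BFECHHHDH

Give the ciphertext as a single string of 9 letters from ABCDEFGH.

Char 1 ('B'): step: R->2, L=4; B->plug->B->R->E->L->B->refl->G->L'->C->R'->G->plug->G
Char 2 ('F'): step: R->3, L=4; F->plug->F->R->B->L->E->refl->H->L'->A->R'->E->plug->E
Char 3 ('E'): step: R->4, L=4; E->plug->E->R->A->L->H->refl->E->L'->B->R'->C->plug->A
Char 4 ('C'): step: R->5, L=4; C->plug->A->R->F->L->A->refl->F->L'->D->R'->F->plug->F
Char 5 ('H'): step: R->6, L=4; H->plug->H->R->E->L->B->refl->G->L'->C->R'->E->plug->E
Char 6 ('H'): step: R->7, L=4; H->plug->H->R->G->L->C->refl->D->L'->H->R'->E->plug->E
Char 7 ('H'): step: R->0, L->5 (L advanced); H->plug->H->R->D->L->A->refl->F->L'->B->R'->E->plug->E
Char 8 ('D'): step: R->1, L=5; D->plug->D->R->A->L->D->refl->C->L'->G->R'->A->plug->C
Char 9 ('H'): step: R->2, L=5; H->plug->H->R->F->L->B->refl->G->L'->H->R'->C->plug->A

Answer: GEAFEEECA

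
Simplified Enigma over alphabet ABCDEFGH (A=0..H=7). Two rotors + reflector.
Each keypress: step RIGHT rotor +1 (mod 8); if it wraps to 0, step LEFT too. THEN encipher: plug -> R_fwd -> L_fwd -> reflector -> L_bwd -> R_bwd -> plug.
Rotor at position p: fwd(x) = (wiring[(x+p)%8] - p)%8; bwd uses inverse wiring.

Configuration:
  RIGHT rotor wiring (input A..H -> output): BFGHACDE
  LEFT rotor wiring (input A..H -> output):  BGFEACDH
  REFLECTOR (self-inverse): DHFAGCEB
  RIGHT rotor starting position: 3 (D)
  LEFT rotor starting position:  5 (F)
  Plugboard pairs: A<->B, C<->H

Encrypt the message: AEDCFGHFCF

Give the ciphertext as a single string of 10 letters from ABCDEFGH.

Char 1 ('A'): step: R->4, L=5; A->plug->B->R->G->L->H->refl->B->L'->E->R'->A->plug->B
Char 2 ('E'): step: R->5, L=5; E->plug->E->R->A->L->F->refl->C->L'->C->R'->G->plug->G
Char 3 ('D'): step: R->6, L=5; D->plug->D->R->H->L->D->refl->A->L'->F->R'->A->plug->B
Char 4 ('C'): step: R->7, L=5; C->plug->H->R->E->L->B->refl->H->L'->G->R'->C->plug->H
Char 5 ('F'): step: R->0, L->6 (L advanced); F->plug->F->R->C->L->D->refl->A->L'->D->R'->G->plug->G
Char 6 ('G'): step: R->1, L=6; G->plug->G->R->D->L->A->refl->D->L'->C->R'->F->plug->F
Char 7 ('H'): step: R->2, L=6; H->plug->C->R->G->L->C->refl->F->L'->A->R'->D->plug->D
Char 8 ('F'): step: R->3, L=6; F->plug->F->R->G->L->C->refl->F->L'->A->R'->D->plug->D
Char 9 ('C'): step: R->4, L=6; C->plug->H->R->D->L->A->refl->D->L'->C->R'->G->plug->G
Char 10 ('F'): step: R->5, L=6; F->plug->F->R->B->L->B->refl->H->L'->E->R'->D->plug->D

Answer: BGBHGFDDGD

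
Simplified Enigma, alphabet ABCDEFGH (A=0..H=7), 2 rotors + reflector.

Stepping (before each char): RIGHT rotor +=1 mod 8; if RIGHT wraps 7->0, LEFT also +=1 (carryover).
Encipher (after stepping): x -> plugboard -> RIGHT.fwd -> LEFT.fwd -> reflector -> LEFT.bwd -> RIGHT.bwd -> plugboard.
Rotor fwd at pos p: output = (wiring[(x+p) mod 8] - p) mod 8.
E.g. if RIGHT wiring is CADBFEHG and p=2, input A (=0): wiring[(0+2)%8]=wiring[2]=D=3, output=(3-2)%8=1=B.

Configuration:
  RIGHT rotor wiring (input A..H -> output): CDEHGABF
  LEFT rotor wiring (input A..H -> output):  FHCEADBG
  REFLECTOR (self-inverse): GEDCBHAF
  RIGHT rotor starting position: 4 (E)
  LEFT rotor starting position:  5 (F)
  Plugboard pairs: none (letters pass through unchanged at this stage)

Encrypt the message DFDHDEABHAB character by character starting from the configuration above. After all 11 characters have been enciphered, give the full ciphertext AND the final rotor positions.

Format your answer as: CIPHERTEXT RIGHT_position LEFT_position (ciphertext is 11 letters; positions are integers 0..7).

Char 1 ('D'): step: R->5, L=5; D->plug->D->R->F->L->F->refl->H->L'->G->R'->E->plug->E
Char 2 ('F'): step: R->6, L=5; F->plug->F->R->B->L->E->refl->B->L'->C->R'->H->plug->H
Char 3 ('D'): step: R->7, L=5; D->plug->D->R->F->L->F->refl->H->L'->G->R'->A->plug->A
Char 4 ('H'): step: R->0, L->6 (L advanced); H->plug->H->R->F->L->G->refl->A->L'->B->R'->G->plug->G
Char 5 ('D'): step: R->1, L=6; D->plug->D->R->F->L->G->refl->A->L'->B->R'->H->plug->H
Char 6 ('E'): step: R->2, L=6; E->plug->E->R->H->L->F->refl->H->L'->C->R'->A->plug->A
Char 7 ('A'): step: R->3, L=6; A->plug->A->R->E->L->E->refl->B->L'->D->R'->B->plug->B
Char 8 ('B'): step: R->4, L=6; B->plug->B->R->E->L->E->refl->B->L'->D->R'->H->plug->H
Char 9 ('H'): step: R->5, L=6; H->plug->H->R->B->L->A->refl->G->L'->F->R'->D->plug->D
Char 10 ('A'): step: R->6, L=6; A->plug->A->R->D->L->B->refl->E->L'->E->R'->C->plug->C
Char 11 ('B'): step: R->7, L=6; B->plug->B->R->D->L->B->refl->E->L'->E->R'->C->plug->C
Final: ciphertext=EHAGHABHDCC, RIGHT=7, LEFT=6

Answer: EHAGHABHDCC 7 6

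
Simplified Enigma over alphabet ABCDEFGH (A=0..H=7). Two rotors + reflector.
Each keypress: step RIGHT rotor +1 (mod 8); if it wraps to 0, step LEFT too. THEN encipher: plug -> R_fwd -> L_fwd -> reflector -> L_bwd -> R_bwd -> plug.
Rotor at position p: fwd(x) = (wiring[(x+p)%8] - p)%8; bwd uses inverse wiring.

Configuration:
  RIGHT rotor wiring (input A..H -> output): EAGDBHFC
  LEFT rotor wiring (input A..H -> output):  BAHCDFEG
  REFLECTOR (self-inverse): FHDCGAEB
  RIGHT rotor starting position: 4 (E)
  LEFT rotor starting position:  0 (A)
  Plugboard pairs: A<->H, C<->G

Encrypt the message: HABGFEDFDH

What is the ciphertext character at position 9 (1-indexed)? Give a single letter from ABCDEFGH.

Char 1 ('H'): step: R->5, L=0; H->plug->A->R->C->L->H->refl->B->L'->A->R'->B->plug->B
Char 2 ('A'): step: R->6, L=0; A->plug->H->R->B->L->A->refl->F->L'->F->R'->F->plug->F
Char 3 ('B'): step: R->7, L=0; B->plug->B->R->F->L->F->refl->A->L'->B->R'->C->plug->G
Char 4 ('G'): step: R->0, L->1 (L advanced); G->plug->C->R->G->L->F->refl->A->L'->H->R'->F->plug->F
Char 5 ('F'): step: R->1, L=1; F->plug->F->R->E->L->E->refl->G->L'->B->R'->G->plug->C
Char 6 ('E'): step: R->2, L=1; E->plug->E->R->D->L->C->refl->D->L'->F->R'->D->plug->D
Char 7 ('D'): step: R->3, L=1; D->plug->D->R->C->L->B->refl->H->L'->A->R'->A->plug->H
Char 8 ('F'): step: R->4, L=1; F->plug->F->R->E->L->E->refl->G->L'->B->R'->C->plug->G
Char 9 ('D'): step: R->5, L=1; D->plug->D->R->H->L->A->refl->F->L'->G->R'->G->plug->C

C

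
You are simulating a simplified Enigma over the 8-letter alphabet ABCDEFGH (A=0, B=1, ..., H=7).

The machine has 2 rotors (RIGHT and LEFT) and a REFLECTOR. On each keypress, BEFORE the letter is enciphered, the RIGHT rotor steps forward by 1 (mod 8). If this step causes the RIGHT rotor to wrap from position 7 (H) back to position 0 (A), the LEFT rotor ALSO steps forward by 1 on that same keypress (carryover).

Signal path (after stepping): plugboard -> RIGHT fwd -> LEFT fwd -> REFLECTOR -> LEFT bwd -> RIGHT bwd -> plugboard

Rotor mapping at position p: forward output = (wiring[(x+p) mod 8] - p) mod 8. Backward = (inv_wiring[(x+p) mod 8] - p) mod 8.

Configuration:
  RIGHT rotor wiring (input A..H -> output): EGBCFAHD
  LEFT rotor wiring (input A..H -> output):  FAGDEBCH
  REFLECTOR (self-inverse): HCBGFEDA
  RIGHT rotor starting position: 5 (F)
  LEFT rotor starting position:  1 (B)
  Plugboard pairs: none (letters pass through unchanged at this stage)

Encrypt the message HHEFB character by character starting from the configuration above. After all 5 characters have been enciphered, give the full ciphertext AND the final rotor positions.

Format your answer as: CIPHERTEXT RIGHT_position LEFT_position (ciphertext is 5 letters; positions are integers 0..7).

Answer: BAFEE 2 2

Derivation:
Char 1 ('H'): step: R->6, L=1; H->plug->H->R->C->L->C->refl->B->L'->F->R'->B->plug->B
Char 2 ('H'): step: R->7, L=1; H->plug->H->R->A->L->H->refl->A->L'->E->R'->A->plug->A
Char 3 ('E'): step: R->0, L->2 (L advanced); E->plug->E->R->F->L->F->refl->E->L'->A->R'->F->plug->F
Char 4 ('F'): step: R->1, L=2; F->plug->F->R->G->L->D->refl->G->L'->H->R'->E->plug->E
Char 5 ('B'): step: R->2, L=2; B->plug->B->R->A->L->E->refl->F->L'->F->R'->E->plug->E
Final: ciphertext=BAFEE, RIGHT=2, LEFT=2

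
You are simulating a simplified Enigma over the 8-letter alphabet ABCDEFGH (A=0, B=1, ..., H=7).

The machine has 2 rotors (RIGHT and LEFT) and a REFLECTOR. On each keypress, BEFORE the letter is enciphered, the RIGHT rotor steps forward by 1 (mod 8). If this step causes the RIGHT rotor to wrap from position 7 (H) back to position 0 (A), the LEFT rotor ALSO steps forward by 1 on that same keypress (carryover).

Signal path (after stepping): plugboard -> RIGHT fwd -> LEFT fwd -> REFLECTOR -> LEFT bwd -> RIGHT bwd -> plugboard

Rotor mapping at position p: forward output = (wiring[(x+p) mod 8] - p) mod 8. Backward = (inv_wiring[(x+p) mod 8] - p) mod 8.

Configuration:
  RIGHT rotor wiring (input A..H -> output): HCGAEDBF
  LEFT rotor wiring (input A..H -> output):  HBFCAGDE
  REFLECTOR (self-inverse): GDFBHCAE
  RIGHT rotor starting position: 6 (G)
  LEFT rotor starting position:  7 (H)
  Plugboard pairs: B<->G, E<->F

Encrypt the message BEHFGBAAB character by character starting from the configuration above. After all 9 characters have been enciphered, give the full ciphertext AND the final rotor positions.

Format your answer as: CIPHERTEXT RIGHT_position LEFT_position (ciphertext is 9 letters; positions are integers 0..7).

Answer: EGAHDFEEE 7 0

Derivation:
Char 1 ('B'): step: R->7, L=7; B->plug->G->R->E->L->D->refl->B->L'->F->R'->F->plug->E
Char 2 ('E'): step: R->0, L->0 (L advanced); E->plug->F->R->D->L->C->refl->F->L'->C->R'->B->plug->G
Char 3 ('H'): step: R->1, L=0; H->plug->H->R->G->L->D->refl->B->L'->B->R'->A->plug->A
Char 4 ('F'): step: R->2, L=0; F->plug->E->R->H->L->E->refl->H->L'->A->R'->H->plug->H
Char 5 ('G'): step: R->3, L=0; G->plug->B->R->B->L->B->refl->D->L'->G->R'->D->plug->D
Char 6 ('B'): step: R->4, L=0; B->plug->G->R->C->L->F->refl->C->L'->D->R'->E->plug->F
Char 7 ('A'): step: R->5, L=0; A->plug->A->R->G->L->D->refl->B->L'->B->R'->F->plug->E
Char 8 ('A'): step: R->6, L=0; A->plug->A->R->D->L->C->refl->F->L'->C->R'->F->plug->E
Char 9 ('B'): step: R->7, L=0; B->plug->G->R->E->L->A->refl->G->L'->F->R'->F->plug->E
Final: ciphertext=EGAHDFEEE, RIGHT=7, LEFT=0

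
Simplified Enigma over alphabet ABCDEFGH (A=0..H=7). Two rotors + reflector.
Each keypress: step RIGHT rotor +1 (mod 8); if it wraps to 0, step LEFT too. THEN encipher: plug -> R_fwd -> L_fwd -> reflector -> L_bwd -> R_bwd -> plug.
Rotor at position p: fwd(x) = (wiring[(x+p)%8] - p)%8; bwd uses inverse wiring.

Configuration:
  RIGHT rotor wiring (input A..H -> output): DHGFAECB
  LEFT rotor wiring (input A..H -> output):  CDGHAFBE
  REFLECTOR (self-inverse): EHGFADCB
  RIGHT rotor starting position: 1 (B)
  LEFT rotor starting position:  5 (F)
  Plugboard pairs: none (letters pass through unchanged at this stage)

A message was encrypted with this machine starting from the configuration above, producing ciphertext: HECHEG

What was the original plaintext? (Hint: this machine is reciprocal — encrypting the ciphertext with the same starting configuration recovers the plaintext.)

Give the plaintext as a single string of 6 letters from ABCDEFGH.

Answer: DGAADA

Derivation:
Char 1 ('H'): step: R->2, L=5; H->plug->H->R->F->L->B->refl->H->L'->C->R'->D->plug->D
Char 2 ('E'): step: R->3, L=5; E->plug->E->R->G->L->C->refl->G->L'->E->R'->G->plug->G
Char 3 ('C'): step: R->4, L=5; C->plug->C->R->G->L->C->refl->G->L'->E->R'->A->plug->A
Char 4 ('H'): step: R->5, L=5; H->plug->H->R->D->L->F->refl->D->L'->H->R'->A->plug->A
Char 5 ('E'): step: R->6, L=5; E->plug->E->R->A->L->A->refl->E->L'->B->R'->D->plug->D
Char 6 ('G'): step: R->7, L=5; G->plug->G->R->F->L->B->refl->H->L'->C->R'->A->plug->A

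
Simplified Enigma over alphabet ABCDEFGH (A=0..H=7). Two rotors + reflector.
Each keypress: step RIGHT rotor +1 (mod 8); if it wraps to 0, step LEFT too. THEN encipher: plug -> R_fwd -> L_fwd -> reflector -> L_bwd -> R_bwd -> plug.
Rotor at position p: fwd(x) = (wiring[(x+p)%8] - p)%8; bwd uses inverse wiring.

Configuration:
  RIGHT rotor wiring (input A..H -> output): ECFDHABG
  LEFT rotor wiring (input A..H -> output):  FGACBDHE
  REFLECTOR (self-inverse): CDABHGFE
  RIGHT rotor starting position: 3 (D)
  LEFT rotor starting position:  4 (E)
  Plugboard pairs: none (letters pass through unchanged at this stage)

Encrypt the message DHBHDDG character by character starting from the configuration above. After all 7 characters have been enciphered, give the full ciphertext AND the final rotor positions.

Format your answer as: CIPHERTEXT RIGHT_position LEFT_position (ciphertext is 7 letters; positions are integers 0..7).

Char 1 ('D'): step: R->4, L=4; D->plug->D->R->C->L->D->refl->B->L'->E->R'->B->plug->B
Char 2 ('H'): step: R->5, L=4; H->plug->H->R->C->L->D->refl->B->L'->E->R'->B->plug->B
Char 3 ('B'): step: R->6, L=4; B->plug->B->R->A->L->F->refl->G->L'->H->R'->E->plug->E
Char 4 ('H'): step: R->7, L=4; H->plug->H->R->C->L->D->refl->B->L'->E->R'->E->plug->E
Char 5 ('D'): step: R->0, L->5 (L advanced); D->plug->D->R->D->L->A->refl->C->L'->B->R'->G->plug->G
Char 6 ('D'): step: R->1, L=5; D->plug->D->R->G->L->F->refl->G->L'->A->R'->F->plug->F
Char 7 ('G'): step: R->2, L=5; G->plug->G->R->C->L->H->refl->E->L'->H->R'->E->plug->E
Final: ciphertext=BBEEGFE, RIGHT=2, LEFT=5

Answer: BBEEGFE 2 5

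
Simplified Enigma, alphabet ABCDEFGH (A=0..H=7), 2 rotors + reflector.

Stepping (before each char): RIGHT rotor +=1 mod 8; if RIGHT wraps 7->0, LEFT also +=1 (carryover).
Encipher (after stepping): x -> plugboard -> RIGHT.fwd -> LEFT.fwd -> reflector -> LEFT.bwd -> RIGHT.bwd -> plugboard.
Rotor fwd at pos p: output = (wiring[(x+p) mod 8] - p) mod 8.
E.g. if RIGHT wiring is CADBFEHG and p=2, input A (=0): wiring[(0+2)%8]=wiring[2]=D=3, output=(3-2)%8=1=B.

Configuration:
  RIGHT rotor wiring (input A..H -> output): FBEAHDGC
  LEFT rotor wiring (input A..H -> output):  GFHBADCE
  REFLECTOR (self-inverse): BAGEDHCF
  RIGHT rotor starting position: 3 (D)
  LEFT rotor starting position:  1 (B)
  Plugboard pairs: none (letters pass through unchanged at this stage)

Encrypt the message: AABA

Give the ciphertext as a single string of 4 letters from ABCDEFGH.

Answer: BDGH

Derivation:
Char 1 ('A'): step: R->4, L=1; A->plug->A->R->D->L->H->refl->F->L'->H->R'->B->plug->B
Char 2 ('A'): step: R->5, L=1; A->plug->A->R->G->L->D->refl->E->L'->A->R'->D->plug->D
Char 3 ('B'): step: R->6, L=1; B->plug->B->R->E->L->C->refl->G->L'->B->R'->G->plug->G
Char 4 ('A'): step: R->7, L=1; A->plug->A->R->D->L->H->refl->F->L'->H->R'->H->plug->H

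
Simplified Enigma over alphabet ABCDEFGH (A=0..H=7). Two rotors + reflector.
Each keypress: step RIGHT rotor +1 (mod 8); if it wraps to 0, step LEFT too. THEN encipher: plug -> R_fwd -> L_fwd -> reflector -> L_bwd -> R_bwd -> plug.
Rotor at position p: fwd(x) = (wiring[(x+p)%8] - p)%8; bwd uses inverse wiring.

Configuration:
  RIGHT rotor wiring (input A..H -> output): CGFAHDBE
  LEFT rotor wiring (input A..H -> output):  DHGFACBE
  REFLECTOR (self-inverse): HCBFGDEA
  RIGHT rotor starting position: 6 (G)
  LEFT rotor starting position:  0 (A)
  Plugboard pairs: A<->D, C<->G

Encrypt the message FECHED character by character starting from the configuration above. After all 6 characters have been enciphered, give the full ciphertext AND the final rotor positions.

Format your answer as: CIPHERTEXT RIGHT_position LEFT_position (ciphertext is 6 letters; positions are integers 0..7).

Char 1 ('F'): step: R->7, L=0; F->plug->F->R->A->L->D->refl->F->L'->D->R'->B->plug->B
Char 2 ('E'): step: R->0, L->1 (L advanced); E->plug->E->R->H->L->C->refl->B->L'->E->R'->H->plug->H
Char 3 ('C'): step: R->1, L=1; C->plug->G->R->D->L->H->refl->A->L'->F->R'->A->plug->D
Char 4 ('H'): step: R->2, L=1; H->plug->H->R->E->L->B->refl->C->L'->H->R'->E->plug->E
Char 5 ('E'): step: R->3, L=1; E->plug->E->R->B->L->F->refl->D->L'->G->R'->D->plug->A
Char 6 ('D'): step: R->4, L=1; D->plug->A->R->D->L->H->refl->A->L'->F->R'->C->plug->G
Final: ciphertext=BHDEAG, RIGHT=4, LEFT=1

Answer: BHDEAG 4 1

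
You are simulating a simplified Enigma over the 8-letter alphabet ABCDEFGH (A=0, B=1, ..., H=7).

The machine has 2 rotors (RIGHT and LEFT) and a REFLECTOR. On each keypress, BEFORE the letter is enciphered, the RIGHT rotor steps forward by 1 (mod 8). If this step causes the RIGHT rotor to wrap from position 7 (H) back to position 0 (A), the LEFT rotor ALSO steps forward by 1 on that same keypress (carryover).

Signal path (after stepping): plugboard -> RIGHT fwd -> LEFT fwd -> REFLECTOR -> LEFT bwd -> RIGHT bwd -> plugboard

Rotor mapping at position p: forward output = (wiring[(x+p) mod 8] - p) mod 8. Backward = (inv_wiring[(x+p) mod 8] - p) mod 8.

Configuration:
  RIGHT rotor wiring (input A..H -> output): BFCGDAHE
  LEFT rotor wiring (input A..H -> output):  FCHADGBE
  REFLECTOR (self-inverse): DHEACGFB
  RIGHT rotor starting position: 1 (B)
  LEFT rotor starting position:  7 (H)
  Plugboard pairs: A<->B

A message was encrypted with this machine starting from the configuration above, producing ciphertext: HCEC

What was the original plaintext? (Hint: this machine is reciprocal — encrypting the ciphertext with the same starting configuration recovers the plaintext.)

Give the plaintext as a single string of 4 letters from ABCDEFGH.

Char 1 ('H'): step: R->2, L=7; H->plug->H->R->D->L->A->refl->D->L'->C->R'->F->plug->F
Char 2 ('C'): step: R->3, L=7; C->plug->C->R->F->L->E->refl->C->L'->H->R'->H->plug->H
Char 3 ('E'): step: R->4, L=7; E->plug->E->R->F->L->E->refl->C->L'->H->R'->A->plug->B
Char 4 ('C'): step: R->5, L=7; C->plug->C->R->H->L->C->refl->E->L'->F->R'->F->plug->F

Answer: FHBF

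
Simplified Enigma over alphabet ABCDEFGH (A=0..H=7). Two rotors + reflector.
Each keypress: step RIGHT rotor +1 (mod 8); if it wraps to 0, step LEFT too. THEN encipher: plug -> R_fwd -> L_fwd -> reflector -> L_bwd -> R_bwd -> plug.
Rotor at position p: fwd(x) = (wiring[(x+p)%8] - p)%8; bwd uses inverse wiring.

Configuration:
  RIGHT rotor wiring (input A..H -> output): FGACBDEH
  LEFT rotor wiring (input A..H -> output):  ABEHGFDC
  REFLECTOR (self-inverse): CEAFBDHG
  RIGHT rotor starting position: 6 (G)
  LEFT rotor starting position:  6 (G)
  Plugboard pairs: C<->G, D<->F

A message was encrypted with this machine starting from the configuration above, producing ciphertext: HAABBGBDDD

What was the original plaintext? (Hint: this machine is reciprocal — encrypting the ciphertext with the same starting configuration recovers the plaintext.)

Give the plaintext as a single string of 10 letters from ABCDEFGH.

Answer: FBCCHFEECC

Derivation:
Char 1 ('H'): step: R->7, L=6; H->plug->H->R->F->L->B->refl->E->L'->B->R'->D->plug->F
Char 2 ('A'): step: R->0, L->7 (L advanced); A->plug->A->R->F->L->H->refl->G->L'->G->R'->B->plug->B
Char 3 ('A'): step: R->1, L=7; A->plug->A->R->F->L->H->refl->G->L'->G->R'->G->plug->C
Char 4 ('B'): step: R->2, L=7; B->plug->B->R->A->L->D->refl->F->L'->D->R'->G->plug->C
Char 5 ('B'): step: R->3, L=7; B->plug->B->R->G->L->G->refl->H->L'->F->R'->H->plug->H
Char 6 ('G'): step: R->4, L=7; G->plug->C->R->A->L->D->refl->F->L'->D->R'->D->plug->F
Char 7 ('B'): step: R->5, L=7; B->plug->B->R->H->L->E->refl->B->L'->B->R'->E->plug->E
Char 8 ('D'): step: R->6, L=7; D->plug->F->R->E->L->A->refl->C->L'->C->R'->E->plug->E
Char 9 ('D'): step: R->7, L=7; D->plug->F->R->C->L->C->refl->A->L'->E->R'->G->plug->C
Char 10 ('D'): step: R->0, L->0 (L advanced); D->plug->F->R->D->L->H->refl->G->L'->E->R'->G->plug->C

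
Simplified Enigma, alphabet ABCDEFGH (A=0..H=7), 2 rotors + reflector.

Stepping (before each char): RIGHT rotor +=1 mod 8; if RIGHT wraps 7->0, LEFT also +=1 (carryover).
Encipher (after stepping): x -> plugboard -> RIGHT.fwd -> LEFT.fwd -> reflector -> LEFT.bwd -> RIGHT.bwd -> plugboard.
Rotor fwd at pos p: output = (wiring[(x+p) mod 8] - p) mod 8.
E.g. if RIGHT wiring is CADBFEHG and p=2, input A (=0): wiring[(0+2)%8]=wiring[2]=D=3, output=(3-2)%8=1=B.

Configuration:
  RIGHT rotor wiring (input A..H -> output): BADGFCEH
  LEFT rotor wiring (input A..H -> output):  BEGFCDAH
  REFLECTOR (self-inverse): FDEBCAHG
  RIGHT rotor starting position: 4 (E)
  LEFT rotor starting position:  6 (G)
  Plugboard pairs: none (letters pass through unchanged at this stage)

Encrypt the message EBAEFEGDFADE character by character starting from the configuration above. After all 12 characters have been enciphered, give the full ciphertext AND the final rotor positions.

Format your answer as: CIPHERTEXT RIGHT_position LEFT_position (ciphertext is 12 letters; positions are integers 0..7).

Answer: ADFHDDCFGBGB 0 0

Derivation:
Char 1 ('E'): step: R->5, L=6; E->plug->E->R->D->L->G->refl->H->L'->F->R'->A->plug->A
Char 2 ('B'): step: R->6, L=6; B->plug->B->R->B->L->B->refl->D->L'->C->R'->D->plug->D
Char 3 ('A'): step: R->7, L=6; A->plug->A->R->A->L->C->refl->E->L'->G->R'->F->plug->F
Char 4 ('E'): step: R->0, L->7 (L advanced); E->plug->E->R->F->L->D->refl->B->L'->H->R'->H->plug->H
Char 5 ('F'): step: R->1, L=7; F->plug->F->R->D->L->H->refl->G->L'->E->R'->D->plug->D
Char 6 ('E'): step: R->2, L=7; E->plug->E->R->C->L->F->refl->A->L'->A->R'->D->plug->D
Char 7 ('G'): step: R->3, L=7; G->plug->G->R->F->L->D->refl->B->L'->H->R'->C->plug->C
Char 8 ('D'): step: R->4, L=7; D->plug->D->R->D->L->H->refl->G->L'->E->R'->F->plug->F
Char 9 ('F'): step: R->5, L=7; F->plug->F->R->G->L->E->refl->C->L'->B->R'->G->plug->G
Char 10 ('A'): step: R->6, L=7; A->plug->A->R->G->L->E->refl->C->L'->B->R'->B->plug->B
Char 11 ('D'): step: R->7, L=7; D->plug->D->R->E->L->G->refl->H->L'->D->R'->G->plug->G
Char 12 ('E'): step: R->0, L->0 (L advanced); E->plug->E->R->F->L->D->refl->B->L'->A->R'->B->plug->B
Final: ciphertext=ADFHDDCFGBGB, RIGHT=0, LEFT=0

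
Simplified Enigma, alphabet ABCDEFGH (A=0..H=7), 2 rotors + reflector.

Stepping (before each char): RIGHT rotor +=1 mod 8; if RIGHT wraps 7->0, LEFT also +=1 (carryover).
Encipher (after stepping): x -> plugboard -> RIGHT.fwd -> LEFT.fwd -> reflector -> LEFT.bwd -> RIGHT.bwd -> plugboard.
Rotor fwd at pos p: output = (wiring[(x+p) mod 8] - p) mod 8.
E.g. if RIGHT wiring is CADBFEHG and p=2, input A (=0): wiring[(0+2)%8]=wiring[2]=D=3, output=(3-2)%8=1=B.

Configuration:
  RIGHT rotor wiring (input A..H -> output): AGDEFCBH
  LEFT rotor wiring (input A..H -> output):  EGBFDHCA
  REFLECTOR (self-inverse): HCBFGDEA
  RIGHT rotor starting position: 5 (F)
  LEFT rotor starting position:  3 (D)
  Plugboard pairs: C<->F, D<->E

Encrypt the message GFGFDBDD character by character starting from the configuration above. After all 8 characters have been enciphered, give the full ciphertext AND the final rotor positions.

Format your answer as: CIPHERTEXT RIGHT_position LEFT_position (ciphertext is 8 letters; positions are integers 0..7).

Char 1 ('G'): step: R->6, L=3; G->plug->G->R->H->L->G->refl->E->L'->C->R'->C->plug->F
Char 2 ('F'): step: R->7, L=3; F->plug->C->R->H->L->G->refl->E->L'->C->R'->H->plug->H
Char 3 ('G'): step: R->0, L->4 (L advanced); G->plug->G->R->B->L->D->refl->F->L'->G->R'->B->plug->B
Char 4 ('F'): step: R->1, L=4; F->plug->C->R->D->L->E->refl->G->L'->C->R'->B->plug->B
Char 5 ('D'): step: R->2, L=4; D->plug->E->R->H->L->B->refl->C->L'->F->R'->F->plug->C
Char 6 ('B'): step: R->3, L=4; B->plug->B->R->C->L->G->refl->E->L'->D->R'->G->plug->G
Char 7 ('D'): step: R->4, L=4; D->plug->E->R->E->L->A->refl->H->L'->A->R'->H->plug->H
Char 8 ('D'): step: R->5, L=4; D->plug->E->R->B->L->D->refl->F->L'->G->R'->F->plug->C
Final: ciphertext=FHBBCGHC, RIGHT=5, LEFT=4

Answer: FHBBCGHC 5 4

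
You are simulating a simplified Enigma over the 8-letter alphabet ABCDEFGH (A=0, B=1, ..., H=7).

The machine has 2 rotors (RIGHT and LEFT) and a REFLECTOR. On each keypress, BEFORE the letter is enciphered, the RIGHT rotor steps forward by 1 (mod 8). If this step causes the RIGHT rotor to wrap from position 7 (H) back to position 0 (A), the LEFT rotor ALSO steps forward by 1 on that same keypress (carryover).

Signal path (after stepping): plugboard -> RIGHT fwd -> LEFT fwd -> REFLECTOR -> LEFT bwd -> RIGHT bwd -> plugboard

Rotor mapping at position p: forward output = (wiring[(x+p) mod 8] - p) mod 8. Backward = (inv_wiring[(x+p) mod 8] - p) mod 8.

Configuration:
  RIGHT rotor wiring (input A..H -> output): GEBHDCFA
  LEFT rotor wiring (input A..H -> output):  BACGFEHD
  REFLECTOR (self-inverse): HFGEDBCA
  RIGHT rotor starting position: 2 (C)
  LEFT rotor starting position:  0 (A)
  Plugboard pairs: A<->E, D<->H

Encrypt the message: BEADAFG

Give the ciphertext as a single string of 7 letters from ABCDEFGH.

Answer: EGECFCB

Derivation:
Char 1 ('B'): step: R->3, L=0; B->plug->B->R->A->L->B->refl->F->L'->E->R'->A->plug->E
Char 2 ('E'): step: R->4, L=0; E->plug->A->R->H->L->D->refl->E->L'->F->R'->G->plug->G
Char 3 ('A'): step: R->5, L=0; A->plug->E->R->H->L->D->refl->E->L'->F->R'->A->plug->E
Char 4 ('D'): step: R->6, L=0; D->plug->H->R->E->L->F->refl->B->L'->A->R'->C->plug->C
Char 5 ('A'): step: R->7, L=0; A->plug->E->R->A->L->B->refl->F->L'->E->R'->F->plug->F
Char 6 ('F'): step: R->0, L->1 (L advanced); F->plug->F->R->C->L->F->refl->B->L'->B->R'->C->plug->C
Char 7 ('G'): step: R->1, L=1; G->plug->G->R->H->L->A->refl->H->L'->A->R'->B->plug->B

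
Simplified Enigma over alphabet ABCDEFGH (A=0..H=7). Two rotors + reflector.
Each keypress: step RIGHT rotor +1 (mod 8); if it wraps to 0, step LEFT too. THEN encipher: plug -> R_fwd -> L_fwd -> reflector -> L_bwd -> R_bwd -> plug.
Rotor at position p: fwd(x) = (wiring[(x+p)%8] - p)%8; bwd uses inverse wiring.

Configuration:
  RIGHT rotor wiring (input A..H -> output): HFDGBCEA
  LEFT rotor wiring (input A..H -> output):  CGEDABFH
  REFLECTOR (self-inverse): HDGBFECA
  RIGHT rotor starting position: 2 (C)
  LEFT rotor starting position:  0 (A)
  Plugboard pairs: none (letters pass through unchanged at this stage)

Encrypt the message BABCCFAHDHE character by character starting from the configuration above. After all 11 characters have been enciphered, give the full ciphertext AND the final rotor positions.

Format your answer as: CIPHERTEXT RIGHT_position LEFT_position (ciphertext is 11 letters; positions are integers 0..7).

Answer: GEHFFDFBCBA 5 1

Derivation:
Char 1 ('B'): step: R->3, L=0; B->plug->B->R->G->L->F->refl->E->L'->C->R'->G->plug->G
Char 2 ('A'): step: R->4, L=0; A->plug->A->R->F->L->B->refl->D->L'->D->R'->E->plug->E
Char 3 ('B'): step: R->5, L=0; B->plug->B->R->H->L->H->refl->A->L'->E->R'->H->plug->H
Char 4 ('C'): step: R->6, L=0; C->plug->C->R->B->L->G->refl->C->L'->A->R'->F->plug->F
Char 5 ('C'): step: R->7, L=0; C->plug->C->R->G->L->F->refl->E->L'->C->R'->F->plug->F
Char 6 ('F'): step: R->0, L->1 (L advanced); F->plug->F->R->C->L->C->refl->G->L'->G->R'->D->plug->D
Char 7 ('A'): step: R->1, L=1; A->plug->A->R->E->L->A->refl->H->L'->D->R'->F->plug->F
Char 8 ('H'): step: R->2, L=1; H->plug->H->R->D->L->H->refl->A->L'->E->R'->B->plug->B
Char 9 ('D'): step: R->3, L=1; D->plug->D->R->B->L->D->refl->B->L'->H->R'->C->plug->C
Char 10 ('H'): step: R->4, L=1; H->plug->H->R->C->L->C->refl->G->L'->G->R'->B->plug->B
Char 11 ('E'): step: R->5, L=1; E->plug->E->R->A->L->F->refl->E->L'->F->R'->A->plug->A
Final: ciphertext=GEHFFDFBCBA, RIGHT=5, LEFT=1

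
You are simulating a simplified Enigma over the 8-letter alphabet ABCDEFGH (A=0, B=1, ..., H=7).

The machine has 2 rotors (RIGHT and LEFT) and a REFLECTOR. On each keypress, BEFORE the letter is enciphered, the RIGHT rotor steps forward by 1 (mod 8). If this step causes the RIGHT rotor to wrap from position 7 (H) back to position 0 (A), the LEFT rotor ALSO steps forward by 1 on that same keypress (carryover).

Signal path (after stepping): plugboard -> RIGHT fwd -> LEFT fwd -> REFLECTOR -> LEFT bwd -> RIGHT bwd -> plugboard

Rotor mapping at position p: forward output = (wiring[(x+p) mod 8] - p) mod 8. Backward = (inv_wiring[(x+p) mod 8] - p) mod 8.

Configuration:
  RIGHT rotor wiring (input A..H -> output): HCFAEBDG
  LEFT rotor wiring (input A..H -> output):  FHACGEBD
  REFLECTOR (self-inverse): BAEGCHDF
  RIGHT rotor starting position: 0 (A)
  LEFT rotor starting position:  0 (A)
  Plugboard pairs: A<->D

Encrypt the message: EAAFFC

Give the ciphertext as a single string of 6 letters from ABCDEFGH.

Answer: DFBACB

Derivation:
Char 1 ('E'): step: R->1, L=0; E->plug->E->R->A->L->F->refl->H->L'->B->R'->A->plug->D
Char 2 ('A'): step: R->2, L=0; A->plug->D->R->H->L->D->refl->G->L'->E->R'->F->plug->F
Char 3 ('A'): step: R->3, L=0; A->plug->D->R->A->L->F->refl->H->L'->B->R'->B->plug->B
Char 4 ('F'): step: R->4, L=0; F->plug->F->R->G->L->B->refl->A->L'->C->R'->D->plug->A
Char 5 ('F'): step: R->5, L=0; F->plug->F->R->A->L->F->refl->H->L'->B->R'->C->plug->C
Char 6 ('C'): step: R->6, L=0; C->plug->C->R->B->L->H->refl->F->L'->A->R'->B->plug->B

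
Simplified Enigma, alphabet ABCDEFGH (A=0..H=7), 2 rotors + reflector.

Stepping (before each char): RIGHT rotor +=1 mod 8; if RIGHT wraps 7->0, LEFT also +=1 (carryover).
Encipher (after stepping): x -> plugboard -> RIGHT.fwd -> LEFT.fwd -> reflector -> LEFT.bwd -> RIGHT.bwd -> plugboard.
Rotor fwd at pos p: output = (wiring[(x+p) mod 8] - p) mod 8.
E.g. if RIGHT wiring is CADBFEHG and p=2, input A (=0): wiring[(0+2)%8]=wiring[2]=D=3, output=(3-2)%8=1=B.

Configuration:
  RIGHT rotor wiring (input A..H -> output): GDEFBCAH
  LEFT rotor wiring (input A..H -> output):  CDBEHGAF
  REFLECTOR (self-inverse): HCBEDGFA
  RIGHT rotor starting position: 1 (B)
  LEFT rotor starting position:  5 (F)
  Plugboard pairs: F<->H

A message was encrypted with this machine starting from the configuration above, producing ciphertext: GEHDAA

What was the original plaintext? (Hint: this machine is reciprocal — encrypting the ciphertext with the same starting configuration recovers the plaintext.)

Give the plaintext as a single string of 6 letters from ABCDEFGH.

Char 1 ('G'): step: R->2, L=5; G->plug->G->R->E->L->G->refl->F->L'->D->R'->B->plug->B
Char 2 ('E'): step: R->3, L=5; E->plug->E->R->E->L->G->refl->F->L'->D->R'->F->plug->H
Char 3 ('H'): step: R->4, L=5; H->plug->F->R->H->L->C->refl->B->L'->A->R'->G->plug->G
Char 4 ('D'): step: R->5, L=5; D->plug->D->R->B->L->D->refl->E->L'->F->R'->A->plug->A
Char 5 ('A'): step: R->6, L=5; A->plug->A->R->C->L->A->refl->H->L'->G->R'->E->plug->E
Char 6 ('A'): step: R->7, L=5; A->plug->A->R->A->L->B->refl->C->L'->H->R'->B->plug->B

Answer: BHGAEB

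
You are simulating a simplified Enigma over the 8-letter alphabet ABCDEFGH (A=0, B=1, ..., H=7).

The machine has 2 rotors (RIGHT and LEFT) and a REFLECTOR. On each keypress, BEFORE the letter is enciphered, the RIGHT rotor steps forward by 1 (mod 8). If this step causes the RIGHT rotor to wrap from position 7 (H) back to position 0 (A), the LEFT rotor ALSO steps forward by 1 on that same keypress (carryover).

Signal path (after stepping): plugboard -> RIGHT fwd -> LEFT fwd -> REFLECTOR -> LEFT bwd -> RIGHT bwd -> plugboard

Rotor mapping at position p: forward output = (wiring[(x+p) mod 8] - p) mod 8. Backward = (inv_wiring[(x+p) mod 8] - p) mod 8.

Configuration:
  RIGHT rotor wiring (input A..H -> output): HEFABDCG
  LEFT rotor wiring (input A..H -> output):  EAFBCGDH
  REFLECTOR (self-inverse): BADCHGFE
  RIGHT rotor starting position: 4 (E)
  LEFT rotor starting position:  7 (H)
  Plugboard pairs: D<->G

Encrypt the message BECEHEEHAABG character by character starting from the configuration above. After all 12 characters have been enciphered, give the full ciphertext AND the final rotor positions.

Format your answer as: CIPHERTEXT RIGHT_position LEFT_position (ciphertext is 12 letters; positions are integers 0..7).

Answer: HGDFBCDCHGAE 0 1

Derivation:
Char 1 ('B'): step: R->5, L=7; B->plug->B->R->F->L->D->refl->C->L'->E->R'->H->plug->H
Char 2 ('E'): step: R->6, L=7; E->plug->E->R->H->L->E->refl->H->L'->G->R'->D->plug->G
Char 3 ('C'): step: R->7, L=7; C->plug->C->R->F->L->D->refl->C->L'->E->R'->G->plug->D
Char 4 ('E'): step: R->0, L->0 (L advanced); E->plug->E->R->B->L->A->refl->B->L'->D->R'->F->plug->F
Char 5 ('H'): step: R->1, L=0; H->plug->H->R->G->L->D->refl->C->L'->E->R'->B->plug->B
Char 6 ('E'): step: R->2, L=0; E->plug->E->R->A->L->E->refl->H->L'->H->R'->C->plug->C
Char 7 ('E'): step: R->3, L=0; E->plug->E->R->D->L->B->refl->A->L'->B->R'->G->plug->D
Char 8 ('H'): step: R->4, L=0; H->plug->H->R->E->L->C->refl->D->L'->G->R'->C->plug->C
Char 9 ('A'): step: R->5, L=0; A->plug->A->R->G->L->D->refl->C->L'->E->R'->H->plug->H
Char 10 ('A'): step: R->6, L=0; A->plug->A->R->E->L->C->refl->D->L'->G->R'->D->plug->G
Char 11 ('B'): step: R->7, L=0; B->plug->B->R->A->L->E->refl->H->L'->H->R'->A->plug->A
Char 12 ('G'): step: R->0, L->1 (L advanced); G->plug->D->R->A->L->H->refl->E->L'->B->R'->E->plug->E
Final: ciphertext=HGDFBCDCHGAE, RIGHT=0, LEFT=1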